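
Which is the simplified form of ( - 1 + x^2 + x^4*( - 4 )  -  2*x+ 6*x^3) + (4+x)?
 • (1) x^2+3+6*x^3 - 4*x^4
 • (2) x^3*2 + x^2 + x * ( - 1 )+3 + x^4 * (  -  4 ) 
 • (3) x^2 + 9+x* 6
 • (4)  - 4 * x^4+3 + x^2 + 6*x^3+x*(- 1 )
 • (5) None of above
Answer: 4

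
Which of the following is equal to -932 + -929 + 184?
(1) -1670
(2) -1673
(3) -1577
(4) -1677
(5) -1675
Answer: 4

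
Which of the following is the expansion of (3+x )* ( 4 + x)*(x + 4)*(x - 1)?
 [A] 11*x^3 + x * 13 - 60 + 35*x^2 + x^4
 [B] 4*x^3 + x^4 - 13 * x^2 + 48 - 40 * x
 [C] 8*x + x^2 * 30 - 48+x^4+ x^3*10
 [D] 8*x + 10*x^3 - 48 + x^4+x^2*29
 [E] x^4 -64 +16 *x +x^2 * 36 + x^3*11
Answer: D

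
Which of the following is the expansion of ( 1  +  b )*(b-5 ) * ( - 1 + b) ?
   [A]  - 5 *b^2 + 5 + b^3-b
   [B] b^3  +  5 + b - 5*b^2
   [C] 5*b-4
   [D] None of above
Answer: A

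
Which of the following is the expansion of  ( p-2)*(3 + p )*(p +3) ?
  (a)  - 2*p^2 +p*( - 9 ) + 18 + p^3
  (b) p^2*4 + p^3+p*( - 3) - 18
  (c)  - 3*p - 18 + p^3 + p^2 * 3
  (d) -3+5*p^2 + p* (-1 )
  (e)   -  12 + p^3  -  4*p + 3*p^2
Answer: b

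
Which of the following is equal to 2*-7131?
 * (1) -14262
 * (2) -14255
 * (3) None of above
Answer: 1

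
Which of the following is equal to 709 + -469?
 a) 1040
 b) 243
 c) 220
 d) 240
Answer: d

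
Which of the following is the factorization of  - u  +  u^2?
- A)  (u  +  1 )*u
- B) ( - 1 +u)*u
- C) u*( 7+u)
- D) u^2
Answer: B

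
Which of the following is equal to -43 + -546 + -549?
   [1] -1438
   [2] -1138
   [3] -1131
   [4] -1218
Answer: 2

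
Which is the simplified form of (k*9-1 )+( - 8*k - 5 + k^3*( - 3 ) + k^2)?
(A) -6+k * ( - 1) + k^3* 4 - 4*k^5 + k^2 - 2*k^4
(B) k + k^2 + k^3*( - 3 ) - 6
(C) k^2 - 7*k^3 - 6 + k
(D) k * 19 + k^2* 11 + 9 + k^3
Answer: B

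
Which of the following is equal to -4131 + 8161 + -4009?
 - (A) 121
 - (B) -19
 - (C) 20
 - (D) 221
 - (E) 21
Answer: E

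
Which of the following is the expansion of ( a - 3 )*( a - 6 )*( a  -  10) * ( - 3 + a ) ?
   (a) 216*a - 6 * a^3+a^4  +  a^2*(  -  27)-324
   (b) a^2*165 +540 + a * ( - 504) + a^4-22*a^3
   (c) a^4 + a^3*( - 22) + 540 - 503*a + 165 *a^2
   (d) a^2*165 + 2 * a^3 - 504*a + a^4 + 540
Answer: b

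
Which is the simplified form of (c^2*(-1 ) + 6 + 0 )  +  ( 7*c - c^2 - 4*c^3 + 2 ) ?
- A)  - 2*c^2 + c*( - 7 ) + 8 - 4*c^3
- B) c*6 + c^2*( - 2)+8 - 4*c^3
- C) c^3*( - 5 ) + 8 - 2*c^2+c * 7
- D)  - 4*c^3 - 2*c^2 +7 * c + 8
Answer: D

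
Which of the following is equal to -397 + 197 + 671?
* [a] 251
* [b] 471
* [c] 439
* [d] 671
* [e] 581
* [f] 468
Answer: b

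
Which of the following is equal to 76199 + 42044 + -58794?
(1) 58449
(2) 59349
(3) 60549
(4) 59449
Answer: 4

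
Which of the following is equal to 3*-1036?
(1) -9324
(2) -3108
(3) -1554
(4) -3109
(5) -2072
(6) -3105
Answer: 2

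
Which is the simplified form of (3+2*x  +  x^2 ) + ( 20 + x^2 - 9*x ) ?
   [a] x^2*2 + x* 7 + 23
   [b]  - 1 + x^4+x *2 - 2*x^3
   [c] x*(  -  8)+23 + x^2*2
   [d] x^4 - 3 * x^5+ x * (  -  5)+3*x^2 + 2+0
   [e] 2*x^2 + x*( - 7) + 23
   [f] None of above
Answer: e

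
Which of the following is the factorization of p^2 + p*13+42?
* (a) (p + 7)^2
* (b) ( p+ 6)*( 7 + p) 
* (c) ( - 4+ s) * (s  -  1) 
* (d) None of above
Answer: b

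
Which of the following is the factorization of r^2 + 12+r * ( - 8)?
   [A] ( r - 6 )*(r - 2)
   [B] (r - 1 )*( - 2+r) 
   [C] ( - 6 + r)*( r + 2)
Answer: A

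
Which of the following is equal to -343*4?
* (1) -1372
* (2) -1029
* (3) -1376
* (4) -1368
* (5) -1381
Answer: 1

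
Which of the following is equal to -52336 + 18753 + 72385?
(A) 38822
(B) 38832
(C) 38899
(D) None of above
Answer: D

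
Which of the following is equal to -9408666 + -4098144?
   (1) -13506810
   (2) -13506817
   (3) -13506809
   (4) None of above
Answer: 1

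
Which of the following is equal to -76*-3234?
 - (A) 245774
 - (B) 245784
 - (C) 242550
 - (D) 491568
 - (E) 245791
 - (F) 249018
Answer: B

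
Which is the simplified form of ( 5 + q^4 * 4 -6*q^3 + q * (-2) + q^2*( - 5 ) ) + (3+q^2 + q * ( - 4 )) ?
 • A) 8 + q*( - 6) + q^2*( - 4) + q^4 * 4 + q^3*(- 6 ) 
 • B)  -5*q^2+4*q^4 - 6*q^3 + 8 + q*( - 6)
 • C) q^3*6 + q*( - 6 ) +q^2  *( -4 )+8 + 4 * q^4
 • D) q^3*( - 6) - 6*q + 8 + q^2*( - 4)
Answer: A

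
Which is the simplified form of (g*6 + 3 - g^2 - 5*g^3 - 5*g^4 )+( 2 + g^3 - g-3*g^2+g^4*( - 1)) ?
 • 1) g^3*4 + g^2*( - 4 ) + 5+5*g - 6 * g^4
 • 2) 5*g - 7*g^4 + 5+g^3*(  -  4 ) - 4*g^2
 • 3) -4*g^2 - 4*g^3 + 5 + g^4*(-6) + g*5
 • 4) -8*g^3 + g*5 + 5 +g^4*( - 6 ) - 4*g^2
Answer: 3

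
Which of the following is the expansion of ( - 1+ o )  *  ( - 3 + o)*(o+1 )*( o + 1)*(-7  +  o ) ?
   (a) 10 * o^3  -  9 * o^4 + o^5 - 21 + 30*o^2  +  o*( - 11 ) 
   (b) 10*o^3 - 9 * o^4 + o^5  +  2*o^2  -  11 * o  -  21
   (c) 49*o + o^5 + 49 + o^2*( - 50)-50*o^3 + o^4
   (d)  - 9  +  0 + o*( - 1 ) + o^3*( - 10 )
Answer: a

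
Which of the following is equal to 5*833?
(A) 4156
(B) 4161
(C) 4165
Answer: C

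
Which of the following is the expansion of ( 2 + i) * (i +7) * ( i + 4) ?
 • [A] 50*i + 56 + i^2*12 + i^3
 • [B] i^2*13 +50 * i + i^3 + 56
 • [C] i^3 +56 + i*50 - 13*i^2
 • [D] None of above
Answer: B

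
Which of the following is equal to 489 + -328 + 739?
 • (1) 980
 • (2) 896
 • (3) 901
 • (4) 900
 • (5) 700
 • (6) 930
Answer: 4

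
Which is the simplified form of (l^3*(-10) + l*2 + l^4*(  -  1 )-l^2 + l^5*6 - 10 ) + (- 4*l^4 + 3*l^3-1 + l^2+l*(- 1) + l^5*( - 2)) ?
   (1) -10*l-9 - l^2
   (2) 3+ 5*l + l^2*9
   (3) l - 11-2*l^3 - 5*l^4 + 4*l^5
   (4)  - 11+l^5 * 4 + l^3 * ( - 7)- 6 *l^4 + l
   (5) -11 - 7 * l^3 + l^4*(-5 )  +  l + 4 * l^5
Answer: 5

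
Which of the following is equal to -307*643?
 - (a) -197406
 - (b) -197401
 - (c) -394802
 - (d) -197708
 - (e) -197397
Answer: b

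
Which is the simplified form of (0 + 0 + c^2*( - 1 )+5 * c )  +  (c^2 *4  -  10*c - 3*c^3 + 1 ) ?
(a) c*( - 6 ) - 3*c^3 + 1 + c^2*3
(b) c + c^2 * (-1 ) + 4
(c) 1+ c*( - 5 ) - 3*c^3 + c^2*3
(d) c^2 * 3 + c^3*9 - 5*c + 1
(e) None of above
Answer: c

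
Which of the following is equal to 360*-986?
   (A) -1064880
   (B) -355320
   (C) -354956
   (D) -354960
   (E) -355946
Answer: D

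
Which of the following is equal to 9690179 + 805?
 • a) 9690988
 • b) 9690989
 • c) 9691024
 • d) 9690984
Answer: d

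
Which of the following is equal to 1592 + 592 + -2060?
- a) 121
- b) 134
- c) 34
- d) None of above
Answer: d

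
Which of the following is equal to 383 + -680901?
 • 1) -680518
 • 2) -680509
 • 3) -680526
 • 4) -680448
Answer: 1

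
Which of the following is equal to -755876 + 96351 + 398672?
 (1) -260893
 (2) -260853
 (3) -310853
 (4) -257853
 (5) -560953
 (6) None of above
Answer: 2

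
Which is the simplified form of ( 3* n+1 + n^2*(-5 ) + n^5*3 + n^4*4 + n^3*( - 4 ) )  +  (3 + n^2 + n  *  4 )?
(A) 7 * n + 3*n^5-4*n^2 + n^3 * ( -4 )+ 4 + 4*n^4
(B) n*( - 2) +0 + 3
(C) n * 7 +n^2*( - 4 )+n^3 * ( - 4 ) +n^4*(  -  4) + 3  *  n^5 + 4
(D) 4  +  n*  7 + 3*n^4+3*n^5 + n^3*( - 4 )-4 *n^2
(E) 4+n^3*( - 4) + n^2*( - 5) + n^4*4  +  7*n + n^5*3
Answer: A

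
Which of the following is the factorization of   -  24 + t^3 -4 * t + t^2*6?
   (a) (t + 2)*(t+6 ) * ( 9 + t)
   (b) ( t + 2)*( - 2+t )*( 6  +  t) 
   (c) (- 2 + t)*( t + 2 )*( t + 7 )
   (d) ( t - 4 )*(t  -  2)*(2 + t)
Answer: b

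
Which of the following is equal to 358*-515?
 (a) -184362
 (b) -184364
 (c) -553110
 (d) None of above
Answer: d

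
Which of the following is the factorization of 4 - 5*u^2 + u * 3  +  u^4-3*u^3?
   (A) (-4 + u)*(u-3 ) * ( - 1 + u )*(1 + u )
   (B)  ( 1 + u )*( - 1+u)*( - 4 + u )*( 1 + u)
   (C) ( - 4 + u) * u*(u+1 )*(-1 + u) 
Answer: B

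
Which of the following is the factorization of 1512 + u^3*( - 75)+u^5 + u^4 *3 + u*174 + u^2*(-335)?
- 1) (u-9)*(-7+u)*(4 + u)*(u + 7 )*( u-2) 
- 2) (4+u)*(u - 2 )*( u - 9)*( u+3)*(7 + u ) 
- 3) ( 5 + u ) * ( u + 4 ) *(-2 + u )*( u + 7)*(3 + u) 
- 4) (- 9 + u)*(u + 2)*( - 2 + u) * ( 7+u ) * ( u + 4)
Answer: 2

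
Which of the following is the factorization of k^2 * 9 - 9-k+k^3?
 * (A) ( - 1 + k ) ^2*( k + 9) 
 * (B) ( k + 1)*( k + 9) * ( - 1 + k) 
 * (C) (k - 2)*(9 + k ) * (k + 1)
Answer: B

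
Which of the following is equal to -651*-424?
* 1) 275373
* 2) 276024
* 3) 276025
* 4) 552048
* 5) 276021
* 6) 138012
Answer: 2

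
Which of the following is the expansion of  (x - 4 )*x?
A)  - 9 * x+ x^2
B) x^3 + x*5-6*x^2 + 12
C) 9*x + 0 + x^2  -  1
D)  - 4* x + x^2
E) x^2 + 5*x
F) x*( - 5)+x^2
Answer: D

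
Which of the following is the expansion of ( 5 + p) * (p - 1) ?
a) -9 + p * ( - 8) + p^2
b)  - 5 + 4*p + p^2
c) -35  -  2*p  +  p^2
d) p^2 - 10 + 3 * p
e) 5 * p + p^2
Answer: b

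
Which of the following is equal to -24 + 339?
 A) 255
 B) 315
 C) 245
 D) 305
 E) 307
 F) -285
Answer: B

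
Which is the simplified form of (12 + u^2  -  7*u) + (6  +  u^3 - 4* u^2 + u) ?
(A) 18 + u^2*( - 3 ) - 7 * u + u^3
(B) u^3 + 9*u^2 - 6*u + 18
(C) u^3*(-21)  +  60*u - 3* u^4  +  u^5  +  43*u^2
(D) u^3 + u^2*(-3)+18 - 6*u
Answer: D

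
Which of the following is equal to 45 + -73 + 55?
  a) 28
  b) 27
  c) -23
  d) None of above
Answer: b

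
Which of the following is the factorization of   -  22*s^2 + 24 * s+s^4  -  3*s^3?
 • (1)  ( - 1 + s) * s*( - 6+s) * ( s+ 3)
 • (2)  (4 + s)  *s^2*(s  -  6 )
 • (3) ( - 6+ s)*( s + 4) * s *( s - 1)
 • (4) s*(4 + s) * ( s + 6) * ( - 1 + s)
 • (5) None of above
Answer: 3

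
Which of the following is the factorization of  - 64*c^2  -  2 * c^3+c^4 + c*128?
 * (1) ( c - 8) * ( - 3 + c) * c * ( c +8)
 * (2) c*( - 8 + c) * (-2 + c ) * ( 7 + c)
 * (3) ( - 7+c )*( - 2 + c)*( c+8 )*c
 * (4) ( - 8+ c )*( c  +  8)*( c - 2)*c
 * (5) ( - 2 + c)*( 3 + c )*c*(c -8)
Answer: 4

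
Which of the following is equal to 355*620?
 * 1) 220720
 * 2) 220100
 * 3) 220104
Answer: 2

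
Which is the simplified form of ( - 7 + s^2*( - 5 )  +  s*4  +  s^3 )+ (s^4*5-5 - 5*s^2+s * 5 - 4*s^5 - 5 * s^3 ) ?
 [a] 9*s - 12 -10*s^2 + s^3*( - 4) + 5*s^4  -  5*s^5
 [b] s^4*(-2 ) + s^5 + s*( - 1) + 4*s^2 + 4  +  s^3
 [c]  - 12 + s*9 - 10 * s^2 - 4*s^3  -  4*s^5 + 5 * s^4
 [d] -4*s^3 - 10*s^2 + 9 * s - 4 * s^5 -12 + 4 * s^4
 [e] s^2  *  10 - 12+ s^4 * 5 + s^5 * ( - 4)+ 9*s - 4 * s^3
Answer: c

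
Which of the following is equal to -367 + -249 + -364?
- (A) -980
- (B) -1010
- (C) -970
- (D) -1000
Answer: A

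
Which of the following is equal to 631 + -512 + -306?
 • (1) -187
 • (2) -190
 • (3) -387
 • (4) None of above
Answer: 1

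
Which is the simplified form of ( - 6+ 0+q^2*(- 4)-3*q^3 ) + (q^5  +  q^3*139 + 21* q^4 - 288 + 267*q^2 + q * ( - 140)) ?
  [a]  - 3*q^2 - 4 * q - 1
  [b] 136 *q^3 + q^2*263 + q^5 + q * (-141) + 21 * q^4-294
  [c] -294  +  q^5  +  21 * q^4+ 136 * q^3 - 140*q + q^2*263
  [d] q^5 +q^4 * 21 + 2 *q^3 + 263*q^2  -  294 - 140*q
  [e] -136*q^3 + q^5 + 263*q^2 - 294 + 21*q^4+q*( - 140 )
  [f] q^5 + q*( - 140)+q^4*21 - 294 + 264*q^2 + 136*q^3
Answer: c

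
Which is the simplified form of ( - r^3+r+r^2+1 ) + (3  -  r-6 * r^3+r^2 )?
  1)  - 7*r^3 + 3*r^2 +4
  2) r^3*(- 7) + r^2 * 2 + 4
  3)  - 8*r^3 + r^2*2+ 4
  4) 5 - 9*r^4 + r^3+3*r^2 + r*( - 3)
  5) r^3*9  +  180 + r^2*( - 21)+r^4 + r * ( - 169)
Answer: 2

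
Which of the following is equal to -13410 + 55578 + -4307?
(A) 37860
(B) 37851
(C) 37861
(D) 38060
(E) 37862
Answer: C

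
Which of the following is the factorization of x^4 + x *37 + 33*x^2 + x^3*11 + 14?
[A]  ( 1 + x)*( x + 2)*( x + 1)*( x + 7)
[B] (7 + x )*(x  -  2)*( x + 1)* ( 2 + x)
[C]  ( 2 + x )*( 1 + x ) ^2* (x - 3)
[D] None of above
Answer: A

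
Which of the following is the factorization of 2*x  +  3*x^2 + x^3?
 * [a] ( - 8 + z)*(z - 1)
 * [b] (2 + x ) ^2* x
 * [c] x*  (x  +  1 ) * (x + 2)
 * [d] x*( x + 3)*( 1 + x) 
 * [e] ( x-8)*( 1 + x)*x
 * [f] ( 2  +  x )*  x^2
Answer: c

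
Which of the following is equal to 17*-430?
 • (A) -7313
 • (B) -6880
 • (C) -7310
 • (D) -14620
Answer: C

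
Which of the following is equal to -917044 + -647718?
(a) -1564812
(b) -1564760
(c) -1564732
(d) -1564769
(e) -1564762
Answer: e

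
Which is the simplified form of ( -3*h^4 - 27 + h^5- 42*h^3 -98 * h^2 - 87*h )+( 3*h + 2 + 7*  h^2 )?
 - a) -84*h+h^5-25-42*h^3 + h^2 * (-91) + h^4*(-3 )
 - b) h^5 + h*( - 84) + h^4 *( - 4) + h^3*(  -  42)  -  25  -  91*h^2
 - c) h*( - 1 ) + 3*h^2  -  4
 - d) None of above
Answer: a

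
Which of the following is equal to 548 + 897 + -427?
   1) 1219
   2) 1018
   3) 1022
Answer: 2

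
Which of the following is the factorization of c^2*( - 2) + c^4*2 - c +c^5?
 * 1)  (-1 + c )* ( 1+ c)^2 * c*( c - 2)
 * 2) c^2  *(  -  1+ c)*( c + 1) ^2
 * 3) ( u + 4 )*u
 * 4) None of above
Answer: 4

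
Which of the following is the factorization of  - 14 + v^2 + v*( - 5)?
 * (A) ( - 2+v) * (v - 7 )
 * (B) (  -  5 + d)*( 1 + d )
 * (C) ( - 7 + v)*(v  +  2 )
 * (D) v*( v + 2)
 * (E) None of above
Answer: C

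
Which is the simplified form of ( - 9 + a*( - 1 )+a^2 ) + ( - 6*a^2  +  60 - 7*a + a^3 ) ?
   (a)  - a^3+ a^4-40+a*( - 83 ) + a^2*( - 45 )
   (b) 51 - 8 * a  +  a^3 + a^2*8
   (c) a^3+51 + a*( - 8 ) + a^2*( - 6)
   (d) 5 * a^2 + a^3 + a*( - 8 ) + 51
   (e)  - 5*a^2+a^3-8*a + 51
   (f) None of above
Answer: e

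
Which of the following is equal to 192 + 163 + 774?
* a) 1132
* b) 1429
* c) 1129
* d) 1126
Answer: c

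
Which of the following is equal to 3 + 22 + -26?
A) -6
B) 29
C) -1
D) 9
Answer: C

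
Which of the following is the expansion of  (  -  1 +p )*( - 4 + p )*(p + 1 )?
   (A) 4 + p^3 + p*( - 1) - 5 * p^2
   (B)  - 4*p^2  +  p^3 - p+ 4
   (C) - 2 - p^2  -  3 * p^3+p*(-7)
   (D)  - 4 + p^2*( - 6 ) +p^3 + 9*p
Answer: B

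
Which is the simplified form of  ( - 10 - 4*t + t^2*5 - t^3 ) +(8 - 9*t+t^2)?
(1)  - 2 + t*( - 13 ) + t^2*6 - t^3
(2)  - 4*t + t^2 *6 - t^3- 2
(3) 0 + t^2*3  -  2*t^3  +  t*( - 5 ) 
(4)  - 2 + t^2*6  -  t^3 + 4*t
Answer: 1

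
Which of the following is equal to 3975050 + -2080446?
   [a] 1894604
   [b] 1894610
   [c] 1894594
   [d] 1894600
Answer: a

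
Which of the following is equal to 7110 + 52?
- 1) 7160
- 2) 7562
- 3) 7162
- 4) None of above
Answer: 3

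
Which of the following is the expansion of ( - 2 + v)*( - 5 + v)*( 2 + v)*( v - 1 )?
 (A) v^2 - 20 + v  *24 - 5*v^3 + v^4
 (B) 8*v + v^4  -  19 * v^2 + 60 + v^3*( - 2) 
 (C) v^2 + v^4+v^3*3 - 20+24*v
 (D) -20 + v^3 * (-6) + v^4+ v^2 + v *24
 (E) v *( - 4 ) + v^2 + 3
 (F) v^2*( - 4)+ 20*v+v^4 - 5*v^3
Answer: D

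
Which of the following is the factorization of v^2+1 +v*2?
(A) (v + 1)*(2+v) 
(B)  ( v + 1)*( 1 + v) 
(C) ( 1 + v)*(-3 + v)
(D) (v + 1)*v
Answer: B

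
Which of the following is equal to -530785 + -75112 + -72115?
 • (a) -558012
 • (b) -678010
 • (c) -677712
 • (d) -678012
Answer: d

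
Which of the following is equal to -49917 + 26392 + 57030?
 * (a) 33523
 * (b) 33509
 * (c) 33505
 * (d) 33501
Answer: c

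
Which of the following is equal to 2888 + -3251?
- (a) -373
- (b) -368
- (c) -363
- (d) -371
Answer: c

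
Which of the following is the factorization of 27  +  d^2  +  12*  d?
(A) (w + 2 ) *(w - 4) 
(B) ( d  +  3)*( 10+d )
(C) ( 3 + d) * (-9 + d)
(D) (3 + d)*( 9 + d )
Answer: D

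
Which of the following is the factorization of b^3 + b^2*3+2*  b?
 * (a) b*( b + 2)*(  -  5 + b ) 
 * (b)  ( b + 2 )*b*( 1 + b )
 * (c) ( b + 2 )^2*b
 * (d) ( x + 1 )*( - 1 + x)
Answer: b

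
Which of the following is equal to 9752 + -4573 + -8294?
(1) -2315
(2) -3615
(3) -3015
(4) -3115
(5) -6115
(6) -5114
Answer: 4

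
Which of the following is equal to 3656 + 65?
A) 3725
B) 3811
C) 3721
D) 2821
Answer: C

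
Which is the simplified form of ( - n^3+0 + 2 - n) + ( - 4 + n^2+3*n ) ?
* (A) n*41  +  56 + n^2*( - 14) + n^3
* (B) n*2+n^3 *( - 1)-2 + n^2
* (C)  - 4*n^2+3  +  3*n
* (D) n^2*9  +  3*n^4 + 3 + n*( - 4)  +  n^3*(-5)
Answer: B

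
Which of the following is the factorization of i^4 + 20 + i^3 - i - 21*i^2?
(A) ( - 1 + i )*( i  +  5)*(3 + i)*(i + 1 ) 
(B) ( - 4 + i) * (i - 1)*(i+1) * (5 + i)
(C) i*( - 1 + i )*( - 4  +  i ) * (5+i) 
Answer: B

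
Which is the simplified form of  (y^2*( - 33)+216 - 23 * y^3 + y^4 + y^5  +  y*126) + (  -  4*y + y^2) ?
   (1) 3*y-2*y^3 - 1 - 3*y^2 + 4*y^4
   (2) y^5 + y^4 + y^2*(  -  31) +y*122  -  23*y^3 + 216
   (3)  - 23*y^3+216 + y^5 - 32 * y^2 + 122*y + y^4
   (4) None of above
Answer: 3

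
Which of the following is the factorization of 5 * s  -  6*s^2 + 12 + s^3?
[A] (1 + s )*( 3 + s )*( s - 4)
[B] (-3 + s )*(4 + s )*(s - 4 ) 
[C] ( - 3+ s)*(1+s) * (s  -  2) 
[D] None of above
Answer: D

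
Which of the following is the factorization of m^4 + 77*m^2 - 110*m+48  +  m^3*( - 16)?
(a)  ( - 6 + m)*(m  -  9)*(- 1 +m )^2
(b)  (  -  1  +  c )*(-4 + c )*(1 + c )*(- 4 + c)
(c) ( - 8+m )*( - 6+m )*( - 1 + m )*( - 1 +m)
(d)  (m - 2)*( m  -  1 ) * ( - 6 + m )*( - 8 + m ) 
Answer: c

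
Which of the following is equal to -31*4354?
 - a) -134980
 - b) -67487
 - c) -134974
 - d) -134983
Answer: c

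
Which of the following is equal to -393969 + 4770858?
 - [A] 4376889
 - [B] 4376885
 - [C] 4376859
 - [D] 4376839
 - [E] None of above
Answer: A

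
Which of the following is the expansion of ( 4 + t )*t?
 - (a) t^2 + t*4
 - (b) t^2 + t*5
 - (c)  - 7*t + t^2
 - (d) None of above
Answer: a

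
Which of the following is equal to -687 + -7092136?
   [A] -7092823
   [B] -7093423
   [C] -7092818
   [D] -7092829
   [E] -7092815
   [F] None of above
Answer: A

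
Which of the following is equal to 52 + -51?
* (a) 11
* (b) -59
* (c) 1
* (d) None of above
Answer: c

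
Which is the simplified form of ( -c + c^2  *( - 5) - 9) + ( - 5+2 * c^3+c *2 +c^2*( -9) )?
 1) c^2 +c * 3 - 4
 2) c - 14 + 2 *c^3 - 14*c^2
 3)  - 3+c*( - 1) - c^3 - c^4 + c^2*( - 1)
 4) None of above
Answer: 2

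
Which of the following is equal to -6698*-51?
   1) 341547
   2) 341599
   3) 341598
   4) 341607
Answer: 3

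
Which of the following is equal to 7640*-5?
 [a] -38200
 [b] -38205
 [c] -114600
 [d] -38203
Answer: a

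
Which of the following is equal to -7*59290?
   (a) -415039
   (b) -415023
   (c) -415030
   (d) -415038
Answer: c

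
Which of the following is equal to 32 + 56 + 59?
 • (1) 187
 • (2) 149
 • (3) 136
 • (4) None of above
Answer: 4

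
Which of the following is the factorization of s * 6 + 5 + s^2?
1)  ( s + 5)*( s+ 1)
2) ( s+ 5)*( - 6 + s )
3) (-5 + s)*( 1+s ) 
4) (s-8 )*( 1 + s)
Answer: 1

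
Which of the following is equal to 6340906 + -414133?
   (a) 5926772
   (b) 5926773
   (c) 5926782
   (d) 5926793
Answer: b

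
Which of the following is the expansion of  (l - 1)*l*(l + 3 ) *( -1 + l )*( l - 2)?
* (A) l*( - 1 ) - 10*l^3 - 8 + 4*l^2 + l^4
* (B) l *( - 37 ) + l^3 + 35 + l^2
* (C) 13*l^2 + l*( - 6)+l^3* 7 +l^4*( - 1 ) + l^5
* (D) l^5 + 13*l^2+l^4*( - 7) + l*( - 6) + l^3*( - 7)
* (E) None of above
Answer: E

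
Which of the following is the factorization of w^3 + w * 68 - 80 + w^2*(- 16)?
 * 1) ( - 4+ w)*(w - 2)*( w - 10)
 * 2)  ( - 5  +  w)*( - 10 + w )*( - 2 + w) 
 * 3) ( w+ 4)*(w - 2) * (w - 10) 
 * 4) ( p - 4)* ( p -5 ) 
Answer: 1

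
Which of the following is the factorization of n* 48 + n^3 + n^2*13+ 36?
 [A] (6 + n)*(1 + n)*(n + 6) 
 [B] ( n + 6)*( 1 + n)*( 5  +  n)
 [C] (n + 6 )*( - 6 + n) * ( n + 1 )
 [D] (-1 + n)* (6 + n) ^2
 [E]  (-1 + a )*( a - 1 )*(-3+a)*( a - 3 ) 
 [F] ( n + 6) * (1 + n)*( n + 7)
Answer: A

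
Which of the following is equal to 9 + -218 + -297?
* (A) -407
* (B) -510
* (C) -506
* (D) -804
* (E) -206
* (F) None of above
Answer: C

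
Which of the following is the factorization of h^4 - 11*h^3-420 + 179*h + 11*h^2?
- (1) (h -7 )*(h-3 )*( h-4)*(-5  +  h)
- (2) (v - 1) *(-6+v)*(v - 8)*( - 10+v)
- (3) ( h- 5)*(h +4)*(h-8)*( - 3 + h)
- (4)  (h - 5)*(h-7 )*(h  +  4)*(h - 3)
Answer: 4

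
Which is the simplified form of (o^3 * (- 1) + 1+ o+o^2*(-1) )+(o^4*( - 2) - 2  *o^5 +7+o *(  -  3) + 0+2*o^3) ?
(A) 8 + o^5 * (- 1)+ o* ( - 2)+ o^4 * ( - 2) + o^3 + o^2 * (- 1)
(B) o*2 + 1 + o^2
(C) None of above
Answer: C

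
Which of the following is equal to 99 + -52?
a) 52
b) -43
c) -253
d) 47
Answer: d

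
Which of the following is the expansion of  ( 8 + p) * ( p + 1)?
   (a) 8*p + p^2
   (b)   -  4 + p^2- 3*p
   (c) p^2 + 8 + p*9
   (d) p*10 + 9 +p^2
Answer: c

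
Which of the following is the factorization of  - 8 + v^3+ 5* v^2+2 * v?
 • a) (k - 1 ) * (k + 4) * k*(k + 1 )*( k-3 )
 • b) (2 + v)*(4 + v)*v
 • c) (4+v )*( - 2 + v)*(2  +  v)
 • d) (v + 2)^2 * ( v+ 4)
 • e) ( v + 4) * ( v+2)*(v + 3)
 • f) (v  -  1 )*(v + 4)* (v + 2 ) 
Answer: f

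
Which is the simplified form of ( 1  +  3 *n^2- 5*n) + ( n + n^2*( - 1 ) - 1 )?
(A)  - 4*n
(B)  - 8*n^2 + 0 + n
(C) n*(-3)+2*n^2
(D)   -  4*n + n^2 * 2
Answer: D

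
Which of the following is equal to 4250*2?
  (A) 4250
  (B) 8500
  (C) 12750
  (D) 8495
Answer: B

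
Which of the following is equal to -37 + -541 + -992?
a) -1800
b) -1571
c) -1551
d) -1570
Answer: d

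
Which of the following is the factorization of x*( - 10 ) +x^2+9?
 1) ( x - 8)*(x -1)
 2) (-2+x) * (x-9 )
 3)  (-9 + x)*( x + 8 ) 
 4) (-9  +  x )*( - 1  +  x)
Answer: 4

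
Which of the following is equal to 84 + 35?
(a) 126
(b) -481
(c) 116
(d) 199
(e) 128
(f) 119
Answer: f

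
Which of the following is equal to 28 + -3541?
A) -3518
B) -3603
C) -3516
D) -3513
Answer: D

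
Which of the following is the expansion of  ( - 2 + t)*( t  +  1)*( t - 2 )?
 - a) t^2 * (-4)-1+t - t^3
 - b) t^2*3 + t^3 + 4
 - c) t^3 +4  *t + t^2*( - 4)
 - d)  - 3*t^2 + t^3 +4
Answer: d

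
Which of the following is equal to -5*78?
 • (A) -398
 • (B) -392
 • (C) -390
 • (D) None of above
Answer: C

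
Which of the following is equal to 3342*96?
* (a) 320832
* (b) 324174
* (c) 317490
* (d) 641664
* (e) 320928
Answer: a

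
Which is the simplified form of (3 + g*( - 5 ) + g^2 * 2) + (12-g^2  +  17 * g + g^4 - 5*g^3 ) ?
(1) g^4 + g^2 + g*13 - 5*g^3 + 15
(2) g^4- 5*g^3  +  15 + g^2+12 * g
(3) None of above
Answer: 2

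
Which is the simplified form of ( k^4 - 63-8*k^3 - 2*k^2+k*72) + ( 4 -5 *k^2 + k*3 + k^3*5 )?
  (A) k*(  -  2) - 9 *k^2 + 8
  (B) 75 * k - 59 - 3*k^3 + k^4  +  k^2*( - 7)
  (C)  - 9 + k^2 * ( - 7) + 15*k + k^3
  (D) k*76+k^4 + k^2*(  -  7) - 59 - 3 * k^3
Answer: B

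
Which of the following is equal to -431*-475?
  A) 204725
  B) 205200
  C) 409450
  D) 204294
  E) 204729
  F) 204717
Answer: A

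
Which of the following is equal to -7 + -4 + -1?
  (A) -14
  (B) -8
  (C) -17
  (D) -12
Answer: D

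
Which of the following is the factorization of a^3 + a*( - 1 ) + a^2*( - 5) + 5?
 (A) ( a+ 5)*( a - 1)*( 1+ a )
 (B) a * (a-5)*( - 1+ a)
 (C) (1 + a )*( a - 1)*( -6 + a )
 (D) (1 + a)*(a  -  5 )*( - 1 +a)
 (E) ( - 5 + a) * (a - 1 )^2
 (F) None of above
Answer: D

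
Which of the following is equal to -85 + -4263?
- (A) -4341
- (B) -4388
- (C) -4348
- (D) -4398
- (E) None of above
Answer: C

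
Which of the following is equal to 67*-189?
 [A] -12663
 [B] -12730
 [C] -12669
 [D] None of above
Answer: A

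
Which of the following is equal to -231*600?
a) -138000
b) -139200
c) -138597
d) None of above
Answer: d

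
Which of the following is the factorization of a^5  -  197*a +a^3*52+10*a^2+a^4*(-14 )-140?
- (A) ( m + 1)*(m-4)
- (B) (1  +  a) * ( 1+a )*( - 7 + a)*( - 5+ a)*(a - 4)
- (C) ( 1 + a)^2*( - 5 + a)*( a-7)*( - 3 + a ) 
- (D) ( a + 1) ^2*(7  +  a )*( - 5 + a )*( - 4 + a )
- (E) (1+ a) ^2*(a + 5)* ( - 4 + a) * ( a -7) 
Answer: B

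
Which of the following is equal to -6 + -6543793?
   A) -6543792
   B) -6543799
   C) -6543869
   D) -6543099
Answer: B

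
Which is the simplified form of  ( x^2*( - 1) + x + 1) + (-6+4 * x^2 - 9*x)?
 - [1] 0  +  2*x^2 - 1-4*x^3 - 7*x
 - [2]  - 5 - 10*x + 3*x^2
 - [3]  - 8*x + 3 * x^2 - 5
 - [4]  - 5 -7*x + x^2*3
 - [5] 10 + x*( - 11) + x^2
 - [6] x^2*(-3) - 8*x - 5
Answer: 3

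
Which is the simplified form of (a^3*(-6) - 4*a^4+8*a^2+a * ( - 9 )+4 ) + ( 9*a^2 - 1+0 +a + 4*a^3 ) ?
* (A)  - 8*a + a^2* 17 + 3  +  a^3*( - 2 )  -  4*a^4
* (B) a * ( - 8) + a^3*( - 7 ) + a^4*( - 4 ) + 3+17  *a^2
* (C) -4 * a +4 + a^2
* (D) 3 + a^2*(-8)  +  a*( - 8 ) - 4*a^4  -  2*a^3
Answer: A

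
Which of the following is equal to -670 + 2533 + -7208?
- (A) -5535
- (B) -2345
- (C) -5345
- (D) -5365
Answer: C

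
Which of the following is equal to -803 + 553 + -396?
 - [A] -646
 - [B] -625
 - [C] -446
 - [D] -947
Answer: A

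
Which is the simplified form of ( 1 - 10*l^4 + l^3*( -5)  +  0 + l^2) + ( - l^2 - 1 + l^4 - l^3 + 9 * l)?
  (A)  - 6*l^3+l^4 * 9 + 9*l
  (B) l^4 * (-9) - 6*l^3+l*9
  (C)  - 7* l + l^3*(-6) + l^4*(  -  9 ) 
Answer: B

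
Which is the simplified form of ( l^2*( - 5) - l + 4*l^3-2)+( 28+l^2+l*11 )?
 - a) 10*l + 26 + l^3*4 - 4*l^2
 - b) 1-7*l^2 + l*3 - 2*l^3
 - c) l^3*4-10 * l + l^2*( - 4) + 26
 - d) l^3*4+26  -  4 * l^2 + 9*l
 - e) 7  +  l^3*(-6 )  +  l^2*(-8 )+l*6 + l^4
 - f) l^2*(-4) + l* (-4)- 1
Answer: a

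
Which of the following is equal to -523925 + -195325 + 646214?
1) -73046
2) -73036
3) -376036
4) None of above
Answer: 2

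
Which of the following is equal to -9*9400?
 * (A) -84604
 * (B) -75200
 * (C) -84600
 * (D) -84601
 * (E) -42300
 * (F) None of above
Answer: C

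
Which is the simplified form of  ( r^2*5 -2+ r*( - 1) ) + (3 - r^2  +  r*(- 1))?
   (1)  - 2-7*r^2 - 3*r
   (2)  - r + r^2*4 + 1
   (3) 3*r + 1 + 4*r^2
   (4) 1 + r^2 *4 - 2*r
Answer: 4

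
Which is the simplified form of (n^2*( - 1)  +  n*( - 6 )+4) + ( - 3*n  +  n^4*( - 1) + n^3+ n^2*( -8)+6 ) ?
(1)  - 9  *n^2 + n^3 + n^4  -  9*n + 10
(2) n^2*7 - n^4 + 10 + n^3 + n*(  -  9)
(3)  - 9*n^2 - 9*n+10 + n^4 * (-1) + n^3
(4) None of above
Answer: 3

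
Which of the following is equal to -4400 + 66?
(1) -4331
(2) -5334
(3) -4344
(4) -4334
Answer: 4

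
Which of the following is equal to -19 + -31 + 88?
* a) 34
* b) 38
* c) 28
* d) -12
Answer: b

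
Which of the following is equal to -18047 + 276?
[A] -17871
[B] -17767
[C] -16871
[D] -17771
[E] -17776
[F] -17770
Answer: D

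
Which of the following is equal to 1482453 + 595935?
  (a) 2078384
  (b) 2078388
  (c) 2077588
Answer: b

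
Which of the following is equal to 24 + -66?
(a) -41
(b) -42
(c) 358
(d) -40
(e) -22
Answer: b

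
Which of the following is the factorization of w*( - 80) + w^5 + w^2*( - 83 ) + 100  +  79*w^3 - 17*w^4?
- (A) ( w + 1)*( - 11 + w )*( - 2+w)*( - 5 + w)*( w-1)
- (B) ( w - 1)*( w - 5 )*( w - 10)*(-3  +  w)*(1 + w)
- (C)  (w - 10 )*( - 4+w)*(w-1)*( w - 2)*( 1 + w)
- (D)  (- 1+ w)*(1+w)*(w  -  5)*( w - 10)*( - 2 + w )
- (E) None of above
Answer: D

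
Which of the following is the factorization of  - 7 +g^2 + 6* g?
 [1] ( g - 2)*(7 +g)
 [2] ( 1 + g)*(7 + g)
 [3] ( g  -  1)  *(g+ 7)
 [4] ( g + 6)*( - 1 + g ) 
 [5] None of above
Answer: 3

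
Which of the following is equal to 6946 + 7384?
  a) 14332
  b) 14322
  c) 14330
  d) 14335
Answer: c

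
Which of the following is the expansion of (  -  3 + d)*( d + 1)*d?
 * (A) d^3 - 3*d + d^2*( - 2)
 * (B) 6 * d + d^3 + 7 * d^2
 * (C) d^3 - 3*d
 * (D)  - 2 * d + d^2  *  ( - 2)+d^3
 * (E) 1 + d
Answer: A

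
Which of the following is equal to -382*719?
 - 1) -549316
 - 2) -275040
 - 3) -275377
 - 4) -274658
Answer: 4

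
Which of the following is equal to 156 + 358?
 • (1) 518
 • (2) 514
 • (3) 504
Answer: 2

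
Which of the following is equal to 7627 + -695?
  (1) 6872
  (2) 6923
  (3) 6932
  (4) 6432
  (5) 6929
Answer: 3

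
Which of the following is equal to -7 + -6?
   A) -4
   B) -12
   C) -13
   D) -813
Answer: C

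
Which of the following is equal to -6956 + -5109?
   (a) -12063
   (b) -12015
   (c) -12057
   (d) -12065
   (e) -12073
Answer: d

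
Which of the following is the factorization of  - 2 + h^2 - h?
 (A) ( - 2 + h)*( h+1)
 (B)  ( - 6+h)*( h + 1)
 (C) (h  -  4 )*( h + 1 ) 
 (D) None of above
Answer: A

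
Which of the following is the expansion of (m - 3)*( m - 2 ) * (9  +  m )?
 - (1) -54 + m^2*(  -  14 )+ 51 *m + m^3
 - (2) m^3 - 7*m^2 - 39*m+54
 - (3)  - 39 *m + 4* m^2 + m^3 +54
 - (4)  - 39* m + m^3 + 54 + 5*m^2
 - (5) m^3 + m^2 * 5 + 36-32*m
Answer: 3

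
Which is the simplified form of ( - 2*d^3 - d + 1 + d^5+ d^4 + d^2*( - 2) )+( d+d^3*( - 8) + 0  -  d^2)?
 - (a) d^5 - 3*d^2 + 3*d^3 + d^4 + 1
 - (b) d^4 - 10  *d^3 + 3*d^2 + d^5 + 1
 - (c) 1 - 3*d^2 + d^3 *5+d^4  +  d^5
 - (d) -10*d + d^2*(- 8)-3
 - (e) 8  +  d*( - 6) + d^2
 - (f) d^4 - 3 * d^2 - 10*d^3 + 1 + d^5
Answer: f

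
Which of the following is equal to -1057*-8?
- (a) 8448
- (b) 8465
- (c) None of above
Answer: c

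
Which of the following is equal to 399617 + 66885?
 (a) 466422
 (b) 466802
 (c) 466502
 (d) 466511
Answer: c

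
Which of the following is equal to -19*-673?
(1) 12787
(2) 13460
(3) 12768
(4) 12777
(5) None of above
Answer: 1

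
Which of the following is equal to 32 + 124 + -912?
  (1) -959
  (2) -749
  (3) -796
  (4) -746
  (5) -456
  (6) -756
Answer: 6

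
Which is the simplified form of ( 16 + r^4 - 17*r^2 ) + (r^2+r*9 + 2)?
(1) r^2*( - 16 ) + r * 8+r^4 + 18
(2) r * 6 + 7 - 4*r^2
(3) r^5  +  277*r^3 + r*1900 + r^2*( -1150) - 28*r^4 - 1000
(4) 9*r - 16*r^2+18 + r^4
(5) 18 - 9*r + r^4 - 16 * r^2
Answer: 4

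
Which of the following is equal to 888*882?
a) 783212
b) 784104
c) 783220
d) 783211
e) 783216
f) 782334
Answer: e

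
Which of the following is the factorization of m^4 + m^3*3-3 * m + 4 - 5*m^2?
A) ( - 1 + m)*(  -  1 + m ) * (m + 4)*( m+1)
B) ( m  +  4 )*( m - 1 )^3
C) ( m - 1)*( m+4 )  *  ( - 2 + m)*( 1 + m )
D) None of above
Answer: A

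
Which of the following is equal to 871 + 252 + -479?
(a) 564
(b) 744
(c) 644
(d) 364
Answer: c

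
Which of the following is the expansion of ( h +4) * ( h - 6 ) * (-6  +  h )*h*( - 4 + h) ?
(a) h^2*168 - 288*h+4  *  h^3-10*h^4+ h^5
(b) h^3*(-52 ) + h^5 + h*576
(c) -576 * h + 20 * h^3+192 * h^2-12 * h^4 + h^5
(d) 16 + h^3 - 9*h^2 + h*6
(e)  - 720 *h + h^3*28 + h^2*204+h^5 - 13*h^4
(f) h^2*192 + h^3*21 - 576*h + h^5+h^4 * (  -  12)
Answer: c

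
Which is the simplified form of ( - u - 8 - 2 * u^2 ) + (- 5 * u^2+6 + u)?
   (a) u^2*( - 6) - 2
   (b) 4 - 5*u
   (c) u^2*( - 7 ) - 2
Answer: c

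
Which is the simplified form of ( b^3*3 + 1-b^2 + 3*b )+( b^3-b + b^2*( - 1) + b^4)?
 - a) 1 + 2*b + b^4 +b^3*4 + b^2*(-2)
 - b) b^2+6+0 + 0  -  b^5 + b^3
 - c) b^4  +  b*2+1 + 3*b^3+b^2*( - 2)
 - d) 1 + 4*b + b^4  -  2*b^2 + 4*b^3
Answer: a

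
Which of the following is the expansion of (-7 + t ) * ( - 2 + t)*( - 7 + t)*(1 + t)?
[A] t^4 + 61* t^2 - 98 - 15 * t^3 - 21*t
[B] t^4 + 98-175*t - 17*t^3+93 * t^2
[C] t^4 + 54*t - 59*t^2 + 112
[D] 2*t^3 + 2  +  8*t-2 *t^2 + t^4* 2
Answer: A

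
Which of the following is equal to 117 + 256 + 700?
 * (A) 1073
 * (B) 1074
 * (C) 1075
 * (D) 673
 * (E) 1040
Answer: A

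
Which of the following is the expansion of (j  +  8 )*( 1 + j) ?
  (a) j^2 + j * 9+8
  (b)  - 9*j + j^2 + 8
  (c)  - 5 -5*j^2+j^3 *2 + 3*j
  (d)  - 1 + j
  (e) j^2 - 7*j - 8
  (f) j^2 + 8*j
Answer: a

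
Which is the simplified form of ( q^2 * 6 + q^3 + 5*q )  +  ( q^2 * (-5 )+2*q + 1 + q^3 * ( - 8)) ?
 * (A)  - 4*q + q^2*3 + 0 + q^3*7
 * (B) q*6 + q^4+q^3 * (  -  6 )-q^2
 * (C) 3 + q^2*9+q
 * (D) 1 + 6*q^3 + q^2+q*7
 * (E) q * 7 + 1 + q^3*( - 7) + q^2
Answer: E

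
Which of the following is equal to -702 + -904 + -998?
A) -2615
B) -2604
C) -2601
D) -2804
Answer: B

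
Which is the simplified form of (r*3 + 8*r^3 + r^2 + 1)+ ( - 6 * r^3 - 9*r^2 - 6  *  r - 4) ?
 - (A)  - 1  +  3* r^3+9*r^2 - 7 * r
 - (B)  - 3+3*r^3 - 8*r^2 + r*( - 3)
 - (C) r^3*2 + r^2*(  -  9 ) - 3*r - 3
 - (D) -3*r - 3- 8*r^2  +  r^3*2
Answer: D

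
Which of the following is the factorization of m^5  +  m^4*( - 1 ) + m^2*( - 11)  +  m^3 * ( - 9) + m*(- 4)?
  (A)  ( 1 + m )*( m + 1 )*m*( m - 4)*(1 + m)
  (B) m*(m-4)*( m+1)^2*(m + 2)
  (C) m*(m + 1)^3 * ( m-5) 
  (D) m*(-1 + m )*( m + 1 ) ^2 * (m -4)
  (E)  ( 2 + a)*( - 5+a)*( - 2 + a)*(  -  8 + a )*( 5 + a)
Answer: A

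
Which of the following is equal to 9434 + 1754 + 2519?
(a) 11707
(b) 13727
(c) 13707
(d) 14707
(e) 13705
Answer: c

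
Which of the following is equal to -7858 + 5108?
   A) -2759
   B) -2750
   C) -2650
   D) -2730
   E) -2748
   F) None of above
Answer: B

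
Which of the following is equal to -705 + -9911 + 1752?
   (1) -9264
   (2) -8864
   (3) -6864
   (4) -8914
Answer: 2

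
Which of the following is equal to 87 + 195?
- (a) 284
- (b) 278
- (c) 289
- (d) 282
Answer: d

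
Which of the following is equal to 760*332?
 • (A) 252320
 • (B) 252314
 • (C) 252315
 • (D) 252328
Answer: A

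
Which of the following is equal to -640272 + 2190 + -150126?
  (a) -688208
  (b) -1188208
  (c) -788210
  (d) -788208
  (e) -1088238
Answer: d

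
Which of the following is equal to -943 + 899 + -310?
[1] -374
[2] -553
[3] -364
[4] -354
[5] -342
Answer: 4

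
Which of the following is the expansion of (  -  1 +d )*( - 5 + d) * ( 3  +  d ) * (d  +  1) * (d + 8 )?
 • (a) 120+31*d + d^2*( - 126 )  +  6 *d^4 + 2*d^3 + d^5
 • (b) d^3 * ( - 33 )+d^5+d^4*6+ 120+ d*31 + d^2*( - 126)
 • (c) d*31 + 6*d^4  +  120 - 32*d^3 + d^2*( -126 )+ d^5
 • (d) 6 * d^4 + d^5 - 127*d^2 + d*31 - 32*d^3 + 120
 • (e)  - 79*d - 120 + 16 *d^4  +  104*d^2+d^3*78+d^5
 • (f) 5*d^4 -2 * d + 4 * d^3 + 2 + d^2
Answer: c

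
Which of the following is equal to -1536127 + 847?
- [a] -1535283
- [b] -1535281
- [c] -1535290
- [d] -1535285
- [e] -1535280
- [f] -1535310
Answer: e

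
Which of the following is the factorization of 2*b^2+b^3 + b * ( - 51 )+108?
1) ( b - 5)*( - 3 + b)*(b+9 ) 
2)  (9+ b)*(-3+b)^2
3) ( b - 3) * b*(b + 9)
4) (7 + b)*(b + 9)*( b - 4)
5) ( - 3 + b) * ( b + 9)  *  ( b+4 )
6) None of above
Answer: 6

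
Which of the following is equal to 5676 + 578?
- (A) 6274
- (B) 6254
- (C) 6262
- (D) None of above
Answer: B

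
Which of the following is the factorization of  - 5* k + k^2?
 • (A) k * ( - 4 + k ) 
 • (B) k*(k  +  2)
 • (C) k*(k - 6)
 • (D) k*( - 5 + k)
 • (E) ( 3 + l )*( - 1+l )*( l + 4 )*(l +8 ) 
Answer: D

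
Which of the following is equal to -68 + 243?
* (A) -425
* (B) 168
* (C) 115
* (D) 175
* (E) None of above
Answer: D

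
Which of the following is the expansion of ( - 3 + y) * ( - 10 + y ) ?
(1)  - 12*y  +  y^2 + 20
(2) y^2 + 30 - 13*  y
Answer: 2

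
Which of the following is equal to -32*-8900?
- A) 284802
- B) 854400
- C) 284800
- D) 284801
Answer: C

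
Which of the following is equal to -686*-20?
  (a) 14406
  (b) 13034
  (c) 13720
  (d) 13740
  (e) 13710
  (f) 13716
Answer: c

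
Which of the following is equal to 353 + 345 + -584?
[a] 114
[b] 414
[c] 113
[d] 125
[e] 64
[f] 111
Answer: a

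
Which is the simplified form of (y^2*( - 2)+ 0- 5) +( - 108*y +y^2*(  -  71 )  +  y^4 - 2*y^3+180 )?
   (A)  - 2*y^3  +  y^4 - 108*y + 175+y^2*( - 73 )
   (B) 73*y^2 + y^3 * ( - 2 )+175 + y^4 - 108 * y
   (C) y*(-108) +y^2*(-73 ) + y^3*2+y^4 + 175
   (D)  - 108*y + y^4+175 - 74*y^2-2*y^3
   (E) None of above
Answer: A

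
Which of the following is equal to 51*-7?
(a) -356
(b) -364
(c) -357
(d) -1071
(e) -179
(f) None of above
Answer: c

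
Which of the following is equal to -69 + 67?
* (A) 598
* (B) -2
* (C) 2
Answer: B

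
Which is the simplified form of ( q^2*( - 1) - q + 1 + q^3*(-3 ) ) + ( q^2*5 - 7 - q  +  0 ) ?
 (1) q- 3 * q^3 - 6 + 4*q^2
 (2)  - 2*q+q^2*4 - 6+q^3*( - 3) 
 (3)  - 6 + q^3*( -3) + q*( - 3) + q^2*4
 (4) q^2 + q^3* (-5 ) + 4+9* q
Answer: 2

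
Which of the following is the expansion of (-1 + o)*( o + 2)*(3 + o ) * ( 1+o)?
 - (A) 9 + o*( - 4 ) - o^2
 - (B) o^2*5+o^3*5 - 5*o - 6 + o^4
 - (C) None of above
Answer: B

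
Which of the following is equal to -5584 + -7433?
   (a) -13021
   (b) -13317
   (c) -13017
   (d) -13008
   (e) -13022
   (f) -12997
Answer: c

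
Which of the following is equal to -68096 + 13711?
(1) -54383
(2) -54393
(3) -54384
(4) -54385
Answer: 4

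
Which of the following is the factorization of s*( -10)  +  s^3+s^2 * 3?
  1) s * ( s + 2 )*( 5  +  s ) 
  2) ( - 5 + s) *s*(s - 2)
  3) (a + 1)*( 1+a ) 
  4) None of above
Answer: 4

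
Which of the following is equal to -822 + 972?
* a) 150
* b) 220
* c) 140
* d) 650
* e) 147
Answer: a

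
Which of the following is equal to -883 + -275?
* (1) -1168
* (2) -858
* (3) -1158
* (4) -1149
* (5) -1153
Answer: 3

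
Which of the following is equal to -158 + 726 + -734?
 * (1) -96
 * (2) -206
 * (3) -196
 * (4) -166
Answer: 4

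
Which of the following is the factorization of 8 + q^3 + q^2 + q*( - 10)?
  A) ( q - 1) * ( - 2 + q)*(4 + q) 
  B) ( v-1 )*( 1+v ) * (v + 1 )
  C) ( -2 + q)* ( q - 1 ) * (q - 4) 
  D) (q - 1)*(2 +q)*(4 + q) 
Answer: A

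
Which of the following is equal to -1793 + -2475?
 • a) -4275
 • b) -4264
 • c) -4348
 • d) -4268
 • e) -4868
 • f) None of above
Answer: d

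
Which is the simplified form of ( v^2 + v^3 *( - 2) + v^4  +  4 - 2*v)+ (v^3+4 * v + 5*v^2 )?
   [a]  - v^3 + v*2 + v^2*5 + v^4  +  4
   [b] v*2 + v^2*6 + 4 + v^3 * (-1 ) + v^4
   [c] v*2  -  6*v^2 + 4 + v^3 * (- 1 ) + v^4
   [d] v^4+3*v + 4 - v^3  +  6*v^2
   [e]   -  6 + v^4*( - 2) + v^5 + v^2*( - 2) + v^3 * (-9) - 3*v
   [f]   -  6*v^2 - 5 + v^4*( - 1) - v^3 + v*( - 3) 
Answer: b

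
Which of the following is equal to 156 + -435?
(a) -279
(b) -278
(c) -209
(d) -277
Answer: a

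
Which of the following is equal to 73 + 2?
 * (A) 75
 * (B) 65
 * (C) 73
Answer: A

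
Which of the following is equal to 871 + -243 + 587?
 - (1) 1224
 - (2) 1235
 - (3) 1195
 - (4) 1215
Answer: 4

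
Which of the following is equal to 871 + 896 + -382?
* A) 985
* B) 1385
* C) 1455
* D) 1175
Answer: B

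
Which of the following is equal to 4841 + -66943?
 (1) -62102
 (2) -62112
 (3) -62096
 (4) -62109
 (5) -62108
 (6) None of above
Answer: 1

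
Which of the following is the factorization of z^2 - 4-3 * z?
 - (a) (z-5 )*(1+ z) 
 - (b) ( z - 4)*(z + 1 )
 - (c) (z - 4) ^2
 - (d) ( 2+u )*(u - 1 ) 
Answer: b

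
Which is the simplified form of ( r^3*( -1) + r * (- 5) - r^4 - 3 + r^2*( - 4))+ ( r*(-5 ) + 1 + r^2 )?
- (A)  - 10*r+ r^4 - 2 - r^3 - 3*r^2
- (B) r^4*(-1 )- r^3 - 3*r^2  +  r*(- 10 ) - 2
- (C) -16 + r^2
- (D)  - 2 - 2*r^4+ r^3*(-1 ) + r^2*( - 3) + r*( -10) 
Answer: B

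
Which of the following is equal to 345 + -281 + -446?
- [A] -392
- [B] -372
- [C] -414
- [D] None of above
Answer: D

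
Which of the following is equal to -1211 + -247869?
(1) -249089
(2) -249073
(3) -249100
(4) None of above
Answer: 4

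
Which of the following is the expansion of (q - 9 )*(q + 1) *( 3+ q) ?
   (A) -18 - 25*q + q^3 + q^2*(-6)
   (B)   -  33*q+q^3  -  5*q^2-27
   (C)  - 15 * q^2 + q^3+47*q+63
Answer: B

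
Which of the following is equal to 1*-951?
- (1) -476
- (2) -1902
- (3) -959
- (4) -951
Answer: 4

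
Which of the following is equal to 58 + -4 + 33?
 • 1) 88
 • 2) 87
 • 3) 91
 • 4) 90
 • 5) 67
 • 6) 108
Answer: 2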